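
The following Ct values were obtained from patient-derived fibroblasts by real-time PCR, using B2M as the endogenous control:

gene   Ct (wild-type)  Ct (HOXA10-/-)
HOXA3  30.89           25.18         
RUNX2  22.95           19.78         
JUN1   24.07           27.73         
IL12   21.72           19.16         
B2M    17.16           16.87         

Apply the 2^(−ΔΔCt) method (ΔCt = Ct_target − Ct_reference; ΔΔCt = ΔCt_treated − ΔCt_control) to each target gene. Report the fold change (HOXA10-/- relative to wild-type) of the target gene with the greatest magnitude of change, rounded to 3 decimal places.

HOXA3: ΔΔCt = (25.18−16.87) − (30.89−17.16) = 8.31 − 13.73 = -5.42; fold change = 2^5.42 = 42.814
RUNX2: ΔΔCt = (19.78−16.87) − (22.95−17.16) = 2.91 − 5.79 = -2.88; fold change = 2^2.88 = 7.362
JUN1: ΔΔCt = (27.73−16.87) − (24.07−17.16) = 10.86 − 6.91 = 3.95; fold change = 2^-3.95 = 0.065
IL12: ΔΔCt = (19.16−16.87) − (21.72−17.16) = 2.29 − 4.56 = -2.27; fold change = 2^2.27 = 4.823
HOXA3 has the largest |ΔΔCt| = 5.42.

42.814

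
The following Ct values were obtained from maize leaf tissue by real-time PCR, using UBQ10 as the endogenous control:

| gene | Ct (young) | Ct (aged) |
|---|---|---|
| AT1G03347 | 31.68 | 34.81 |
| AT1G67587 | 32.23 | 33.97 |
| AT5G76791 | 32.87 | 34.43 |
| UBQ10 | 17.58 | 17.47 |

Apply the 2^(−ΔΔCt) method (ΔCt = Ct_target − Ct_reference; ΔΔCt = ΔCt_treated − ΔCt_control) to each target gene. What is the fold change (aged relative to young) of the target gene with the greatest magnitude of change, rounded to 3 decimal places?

0.106

AT1G03347: ΔΔCt = (34.81−17.47) − (31.68−17.58) = 17.34 − 14.10 = 3.24; fold change = 2^-3.24 = 0.106
AT1G67587: ΔΔCt = (33.97−17.47) − (32.23−17.58) = 16.50 − 14.65 = 1.85; fold change = 2^-1.85 = 0.277
AT5G76791: ΔΔCt = (34.43−17.47) − (32.87−17.58) = 16.96 − 15.29 = 1.67; fold change = 2^-1.67 = 0.314
AT1G03347 has the largest |ΔΔCt| = 3.24.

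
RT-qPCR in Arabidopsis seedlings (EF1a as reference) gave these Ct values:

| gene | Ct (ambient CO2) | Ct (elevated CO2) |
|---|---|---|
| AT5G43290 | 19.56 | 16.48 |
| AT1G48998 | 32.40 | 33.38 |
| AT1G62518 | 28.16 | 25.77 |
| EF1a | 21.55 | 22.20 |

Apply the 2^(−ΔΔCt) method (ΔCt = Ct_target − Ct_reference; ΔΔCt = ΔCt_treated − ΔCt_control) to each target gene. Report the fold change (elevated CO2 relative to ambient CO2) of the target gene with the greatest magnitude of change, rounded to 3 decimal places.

13.269

AT5G43290: ΔΔCt = (16.48−22.20) − (19.56−21.55) = -5.72 − (-1.99) = -3.73; fold change = 2^3.73 = 13.269
AT1G48998: ΔΔCt = (33.38−22.20) − (32.40−21.55) = 11.18 − 10.85 = 0.33; fold change = 2^-0.33 = 0.796
AT1G62518: ΔΔCt = (25.77−22.20) − (28.16−21.55) = 3.57 − 6.61 = -3.04; fold change = 2^3.04 = 8.225
AT5G43290 has the largest |ΔΔCt| = 3.73.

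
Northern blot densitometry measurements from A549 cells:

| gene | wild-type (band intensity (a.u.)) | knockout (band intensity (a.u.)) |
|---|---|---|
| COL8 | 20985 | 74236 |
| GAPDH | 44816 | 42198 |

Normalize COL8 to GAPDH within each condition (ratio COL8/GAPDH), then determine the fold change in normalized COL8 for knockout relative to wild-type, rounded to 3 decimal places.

COL8/GAPDH (wild-type) = 20985 / 44816 = 0.46825
COL8/GAPDH (knockout) = 74236 / 42198 = 1.7592
Fold change = 1.7592 / 0.46825 = 3.7570

3.757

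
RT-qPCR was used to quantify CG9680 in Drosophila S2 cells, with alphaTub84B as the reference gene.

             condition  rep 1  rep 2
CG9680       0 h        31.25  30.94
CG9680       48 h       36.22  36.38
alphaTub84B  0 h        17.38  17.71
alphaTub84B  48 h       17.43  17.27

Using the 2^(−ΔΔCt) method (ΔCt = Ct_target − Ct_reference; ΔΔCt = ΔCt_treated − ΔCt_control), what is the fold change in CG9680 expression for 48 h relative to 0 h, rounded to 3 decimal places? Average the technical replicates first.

Mean Ct: CG9680 0 h 31.095; CG9680 48 h 36.300; alphaTub84B 0 h 17.545; alphaTub84B 48 h 17.350
ΔCt(0 h) = 31.095 − 17.545 = 13.550
ΔCt(48 h) = 36.300 − 17.350 = 18.950
ΔΔCt = 18.950 − 13.550 = 5.400
Fold change = 2^(−5.400) = 0.0237

0.024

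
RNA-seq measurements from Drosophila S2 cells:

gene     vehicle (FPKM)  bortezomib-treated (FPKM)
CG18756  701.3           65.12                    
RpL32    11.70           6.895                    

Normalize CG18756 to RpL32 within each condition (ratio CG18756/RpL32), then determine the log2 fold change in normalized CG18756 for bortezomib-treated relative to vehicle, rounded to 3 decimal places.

-2.666

CG18756/RpL32 (vehicle) = 701.3 / 11.70 = 59.94
CG18756/RpL32 (bortezomib-treated) = 65.12 / 6.895 = 9.4445
Fold change = 9.4445 / 59.94 = 0.1576
log2(0.1576) = -2.6660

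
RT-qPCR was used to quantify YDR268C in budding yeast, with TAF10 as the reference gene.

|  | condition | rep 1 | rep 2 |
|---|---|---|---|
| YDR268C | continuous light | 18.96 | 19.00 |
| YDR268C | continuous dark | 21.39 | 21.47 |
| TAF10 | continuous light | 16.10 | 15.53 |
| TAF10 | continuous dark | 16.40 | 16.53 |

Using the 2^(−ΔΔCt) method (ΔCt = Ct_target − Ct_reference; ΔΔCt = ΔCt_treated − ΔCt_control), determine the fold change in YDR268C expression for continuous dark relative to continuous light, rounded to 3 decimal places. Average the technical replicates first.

Mean Ct: YDR268C continuous light 18.980; YDR268C continuous dark 21.430; TAF10 continuous light 15.815; TAF10 continuous dark 16.465
ΔCt(continuous light) = 18.980 − 15.815 = 3.165
ΔCt(continuous dark) = 21.430 − 16.465 = 4.965
ΔΔCt = 4.965 − 3.165 = 1.800
Fold change = 2^(−1.800) = 0.2872

0.287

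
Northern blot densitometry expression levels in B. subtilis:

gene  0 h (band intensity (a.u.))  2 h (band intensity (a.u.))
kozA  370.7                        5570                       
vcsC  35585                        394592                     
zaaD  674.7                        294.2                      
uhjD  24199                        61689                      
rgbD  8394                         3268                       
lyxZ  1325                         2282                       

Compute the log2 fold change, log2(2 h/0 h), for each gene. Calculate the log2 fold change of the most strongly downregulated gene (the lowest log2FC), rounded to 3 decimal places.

log2(5570/370.7) = 3.909  (kozA)
log2(394592/35585) = 3.471  (vcsC)
log2(294.2/674.7) = -1.197  (zaaD)
log2(61689/24199) = 1.350  (uhjD)
log2(3268/8394) = -1.361  (rgbD)
log2(2282/1325) = 0.784  (lyxZ)
rgbD is most strongly downregulated.

-1.361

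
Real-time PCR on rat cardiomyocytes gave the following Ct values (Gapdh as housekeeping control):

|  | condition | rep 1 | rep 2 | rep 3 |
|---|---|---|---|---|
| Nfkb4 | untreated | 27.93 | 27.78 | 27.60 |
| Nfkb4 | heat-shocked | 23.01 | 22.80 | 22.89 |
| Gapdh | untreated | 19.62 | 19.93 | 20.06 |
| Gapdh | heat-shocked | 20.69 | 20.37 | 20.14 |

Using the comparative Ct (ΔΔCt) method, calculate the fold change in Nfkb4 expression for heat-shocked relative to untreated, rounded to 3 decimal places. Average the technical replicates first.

Mean Ct: Nfkb4 untreated 27.770; Nfkb4 heat-shocked 22.900; Gapdh untreated 19.870; Gapdh heat-shocked 20.400
ΔCt(untreated) = 27.770 − 19.870 = 7.900
ΔCt(heat-shocked) = 22.900 − 20.400 = 2.500
ΔΔCt = 2.500 − 7.900 = -5.400
Fold change = 2^(−(-5.400)) = 2^5.400 = 42.2243

42.224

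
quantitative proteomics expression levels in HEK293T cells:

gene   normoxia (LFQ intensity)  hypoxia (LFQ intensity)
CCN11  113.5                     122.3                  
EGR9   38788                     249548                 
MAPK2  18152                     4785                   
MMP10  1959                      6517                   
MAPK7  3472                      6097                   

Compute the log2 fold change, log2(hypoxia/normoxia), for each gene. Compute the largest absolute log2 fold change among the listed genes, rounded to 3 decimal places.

2.686

log2(122.3/113.5) = 0.108  (CCN11)
log2(249548/38788) = 2.686  (EGR9)
log2(4785/18152) = -1.924  (MAPK2)
log2(6517/1959) = 1.734  (MMP10)
log2(6097/3472) = 0.812  (MAPK7)
The largest magnitude belongs to EGR9.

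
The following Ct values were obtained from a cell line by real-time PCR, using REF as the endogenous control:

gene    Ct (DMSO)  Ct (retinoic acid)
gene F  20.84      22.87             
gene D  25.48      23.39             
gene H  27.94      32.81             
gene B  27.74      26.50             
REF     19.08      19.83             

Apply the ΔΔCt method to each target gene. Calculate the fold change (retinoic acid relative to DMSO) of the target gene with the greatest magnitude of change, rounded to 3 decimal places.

0.058

gene F: ΔΔCt = (22.87−19.83) − (20.84−19.08) = 3.04 − 1.76 = 1.28; fold change = 2^-1.28 = 0.412
gene D: ΔΔCt = (23.39−19.83) − (25.48−19.08) = 3.56 − 6.40 = -2.84; fold change = 2^2.84 = 7.160
gene H: ΔΔCt = (32.81−19.83) − (27.94−19.08) = 12.98 − 8.86 = 4.12; fold change = 2^-4.12 = 0.058
gene B: ΔΔCt = (26.50−19.83) − (27.74−19.08) = 6.67 − 8.66 = -1.99; fold change = 2^1.99 = 3.972
gene H has the largest |ΔΔCt| = 4.12.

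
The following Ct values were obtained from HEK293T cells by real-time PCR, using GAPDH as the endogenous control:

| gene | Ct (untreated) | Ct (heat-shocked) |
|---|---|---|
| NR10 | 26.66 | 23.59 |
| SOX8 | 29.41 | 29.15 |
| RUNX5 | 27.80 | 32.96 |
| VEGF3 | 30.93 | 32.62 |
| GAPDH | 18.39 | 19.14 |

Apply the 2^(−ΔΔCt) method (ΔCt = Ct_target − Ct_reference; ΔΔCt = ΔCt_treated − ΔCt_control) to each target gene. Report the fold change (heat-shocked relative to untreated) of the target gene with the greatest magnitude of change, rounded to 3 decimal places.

NR10: ΔΔCt = (23.59−19.14) − (26.66−18.39) = 4.45 − 8.27 = -3.82; fold change = 2^3.82 = 14.123
SOX8: ΔΔCt = (29.15−19.14) − (29.41−18.39) = 10.01 − 11.02 = -1.01; fold change = 2^1.01 = 2.014
RUNX5: ΔΔCt = (32.96−19.14) − (27.80−18.39) = 13.82 − 9.41 = 4.41; fold change = 2^-4.41 = 0.047
VEGF3: ΔΔCt = (32.62−19.14) − (30.93−18.39) = 13.48 − 12.54 = 0.94; fold change = 2^-0.94 = 0.521
RUNX5 has the largest |ΔΔCt| = 4.41.

0.047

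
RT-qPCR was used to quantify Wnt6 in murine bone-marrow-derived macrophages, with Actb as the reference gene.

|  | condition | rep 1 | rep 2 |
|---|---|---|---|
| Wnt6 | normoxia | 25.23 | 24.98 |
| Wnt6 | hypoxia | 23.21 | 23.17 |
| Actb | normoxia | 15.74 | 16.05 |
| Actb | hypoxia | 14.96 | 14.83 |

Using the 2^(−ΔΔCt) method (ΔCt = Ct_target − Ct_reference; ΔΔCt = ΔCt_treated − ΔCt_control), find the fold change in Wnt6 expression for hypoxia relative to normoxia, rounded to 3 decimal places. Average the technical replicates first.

1.886

Mean Ct: Wnt6 normoxia 25.105; Wnt6 hypoxia 23.190; Actb normoxia 15.895; Actb hypoxia 14.895
ΔCt(normoxia) = 25.105 − 15.895 = 9.210
ΔCt(hypoxia) = 23.190 − 14.895 = 8.295
ΔΔCt = 8.295 − 9.210 = -0.915
Fold change = 2^(−(-0.915)) = 2^0.915 = 1.8856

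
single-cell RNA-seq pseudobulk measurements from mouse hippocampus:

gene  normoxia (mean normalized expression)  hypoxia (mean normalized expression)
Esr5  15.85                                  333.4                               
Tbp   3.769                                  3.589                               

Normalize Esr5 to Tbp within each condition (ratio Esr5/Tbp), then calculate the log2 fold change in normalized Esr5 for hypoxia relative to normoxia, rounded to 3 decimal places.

4.465

Esr5/Tbp (normoxia) = 15.85 / 3.769 = 4.2054
Esr5/Tbp (hypoxia) = 333.4 / 3.589 = 92.895
Fold change = 92.895 / 4.2054 = 22.0897
log2(22.0897) = 4.4653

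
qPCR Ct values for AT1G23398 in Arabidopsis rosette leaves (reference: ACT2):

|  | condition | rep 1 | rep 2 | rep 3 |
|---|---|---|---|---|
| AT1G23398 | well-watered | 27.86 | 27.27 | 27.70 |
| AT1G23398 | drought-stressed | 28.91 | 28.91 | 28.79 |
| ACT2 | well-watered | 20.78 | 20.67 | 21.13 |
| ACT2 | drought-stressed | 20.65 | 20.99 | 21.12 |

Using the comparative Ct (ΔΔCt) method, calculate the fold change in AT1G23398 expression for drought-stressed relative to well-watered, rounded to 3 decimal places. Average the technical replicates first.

Mean Ct: AT1G23398 well-watered 27.610; AT1G23398 drought-stressed 28.870; ACT2 well-watered 20.860; ACT2 drought-stressed 20.920
ΔCt(well-watered) = 27.610 − 20.860 = 6.750
ΔCt(drought-stressed) = 28.870 − 20.920 = 7.950
ΔΔCt = 7.950 − 6.750 = 1.200
Fold change = 2^(−1.200) = 0.4353

0.435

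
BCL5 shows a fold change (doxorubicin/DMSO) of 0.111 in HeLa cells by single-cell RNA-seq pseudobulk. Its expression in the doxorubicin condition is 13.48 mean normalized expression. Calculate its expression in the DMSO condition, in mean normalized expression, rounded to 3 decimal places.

DMSO expression = 13.48 / 0.111 = 121.441

121.441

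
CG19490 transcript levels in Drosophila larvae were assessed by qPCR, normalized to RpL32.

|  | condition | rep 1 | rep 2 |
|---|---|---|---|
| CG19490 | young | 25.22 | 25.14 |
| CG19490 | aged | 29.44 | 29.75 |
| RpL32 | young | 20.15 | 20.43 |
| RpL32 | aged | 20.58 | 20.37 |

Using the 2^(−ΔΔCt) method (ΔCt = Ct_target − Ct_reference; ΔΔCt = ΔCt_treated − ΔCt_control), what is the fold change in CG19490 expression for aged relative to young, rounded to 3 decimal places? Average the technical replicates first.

0.053

Mean Ct: CG19490 young 25.180; CG19490 aged 29.595; RpL32 young 20.290; RpL32 aged 20.475
ΔCt(young) = 25.180 − 20.290 = 4.890
ΔCt(aged) = 29.595 − 20.475 = 9.120
ΔΔCt = 9.120 − 4.890 = 4.230
Fold change = 2^(−4.230) = 0.0533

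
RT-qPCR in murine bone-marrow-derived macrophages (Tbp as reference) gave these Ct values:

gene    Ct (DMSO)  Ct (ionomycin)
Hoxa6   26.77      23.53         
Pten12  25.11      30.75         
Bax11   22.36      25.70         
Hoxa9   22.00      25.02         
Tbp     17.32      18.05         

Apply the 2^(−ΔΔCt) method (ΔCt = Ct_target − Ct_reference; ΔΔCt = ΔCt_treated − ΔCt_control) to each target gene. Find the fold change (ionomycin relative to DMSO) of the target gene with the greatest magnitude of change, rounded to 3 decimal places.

0.033

Hoxa6: ΔΔCt = (23.53−18.05) − (26.77−17.32) = 5.48 − 9.45 = -3.97; fold change = 2^3.97 = 15.671
Pten12: ΔΔCt = (30.75−18.05) − (25.11−17.32) = 12.70 − 7.79 = 4.91; fold change = 2^-4.91 = 0.033
Bax11: ΔΔCt = (25.70−18.05) − (22.36−17.32) = 7.65 − 5.04 = 2.61; fold change = 2^-2.61 = 0.164
Hoxa9: ΔΔCt = (25.02−18.05) − (22.00−17.32) = 6.97 − 4.68 = 2.29; fold change = 2^-2.29 = 0.204
Pten12 has the largest |ΔΔCt| = 4.91.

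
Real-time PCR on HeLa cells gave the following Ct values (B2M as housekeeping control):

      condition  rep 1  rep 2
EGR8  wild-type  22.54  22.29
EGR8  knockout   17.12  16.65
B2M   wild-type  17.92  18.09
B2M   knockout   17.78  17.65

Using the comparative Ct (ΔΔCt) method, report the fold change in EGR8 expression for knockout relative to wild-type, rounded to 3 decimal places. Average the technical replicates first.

Mean Ct: EGR8 wild-type 22.415; EGR8 knockout 16.885; B2M wild-type 18.005; B2M knockout 17.715
ΔCt(wild-type) = 22.415 − 18.005 = 4.410
ΔCt(knockout) = 16.885 − 17.715 = -0.830
ΔΔCt = -0.830 − 4.410 = -5.240
Fold change = 2^(−(-5.240)) = 2^5.240 = 37.7918

37.792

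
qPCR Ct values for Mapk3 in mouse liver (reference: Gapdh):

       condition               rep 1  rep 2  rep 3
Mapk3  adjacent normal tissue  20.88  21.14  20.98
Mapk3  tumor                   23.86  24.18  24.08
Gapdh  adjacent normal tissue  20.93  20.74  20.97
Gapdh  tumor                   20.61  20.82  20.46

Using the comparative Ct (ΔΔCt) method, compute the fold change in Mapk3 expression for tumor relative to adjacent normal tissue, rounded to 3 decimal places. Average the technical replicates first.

0.102

Mean Ct: Mapk3 adjacent normal tissue 21.000; Mapk3 tumor 24.040; Gapdh adjacent normal tissue 20.880; Gapdh tumor 20.630
ΔCt(adjacent normal tissue) = 21.000 − 20.880 = 0.120
ΔCt(tumor) = 24.040 − 20.630 = 3.410
ΔΔCt = 3.410 − 0.120 = 3.290
Fold change = 2^(−3.290) = 0.1022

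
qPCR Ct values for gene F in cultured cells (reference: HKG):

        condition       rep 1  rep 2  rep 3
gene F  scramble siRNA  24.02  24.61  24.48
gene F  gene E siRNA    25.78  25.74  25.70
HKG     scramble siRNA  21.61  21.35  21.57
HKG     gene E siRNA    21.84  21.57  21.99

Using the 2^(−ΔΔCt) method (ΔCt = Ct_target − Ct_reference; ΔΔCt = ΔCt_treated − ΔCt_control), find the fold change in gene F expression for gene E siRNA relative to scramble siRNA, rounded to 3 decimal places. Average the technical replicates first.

Mean Ct: gene F scramble siRNA 24.370; gene F gene E siRNA 25.740; HKG scramble siRNA 21.510; HKG gene E siRNA 21.800
ΔCt(scramble siRNA) = 24.370 − 21.510 = 2.860
ΔCt(gene E siRNA) = 25.740 − 21.800 = 3.940
ΔΔCt = 3.940 − 2.860 = 1.080
Fold change = 2^(−1.080) = 0.4730

0.473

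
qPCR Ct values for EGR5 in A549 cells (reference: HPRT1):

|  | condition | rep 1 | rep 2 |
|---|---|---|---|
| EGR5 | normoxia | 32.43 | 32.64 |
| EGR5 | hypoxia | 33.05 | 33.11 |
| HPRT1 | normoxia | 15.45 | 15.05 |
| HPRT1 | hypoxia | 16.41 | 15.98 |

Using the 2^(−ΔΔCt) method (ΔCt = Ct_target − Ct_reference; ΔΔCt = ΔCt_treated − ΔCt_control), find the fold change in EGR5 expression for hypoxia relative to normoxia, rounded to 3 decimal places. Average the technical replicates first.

Mean Ct: EGR5 normoxia 32.535; EGR5 hypoxia 33.080; HPRT1 normoxia 15.250; HPRT1 hypoxia 16.195
ΔCt(normoxia) = 32.535 − 15.250 = 17.285
ΔCt(hypoxia) = 33.080 − 16.195 = 16.885
ΔΔCt = 16.885 − 17.285 = -0.400
Fold change = 2^(−(-0.400)) = 2^0.400 = 1.3195

1.320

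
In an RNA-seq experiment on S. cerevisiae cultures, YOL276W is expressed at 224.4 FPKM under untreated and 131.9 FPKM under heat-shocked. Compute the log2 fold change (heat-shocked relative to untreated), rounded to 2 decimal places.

-0.77

Fold change = 131.9 / 224.4 = 0.5878
log2(0.5878) = -0.767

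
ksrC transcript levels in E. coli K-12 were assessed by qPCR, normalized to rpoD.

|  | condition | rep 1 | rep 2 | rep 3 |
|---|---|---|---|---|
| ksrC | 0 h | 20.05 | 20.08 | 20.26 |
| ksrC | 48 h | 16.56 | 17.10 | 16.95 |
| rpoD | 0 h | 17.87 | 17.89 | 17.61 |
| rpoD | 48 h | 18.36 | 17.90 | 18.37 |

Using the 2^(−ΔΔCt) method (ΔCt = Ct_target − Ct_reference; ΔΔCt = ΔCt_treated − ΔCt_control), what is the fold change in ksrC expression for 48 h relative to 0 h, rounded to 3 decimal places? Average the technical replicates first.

12.817

Mean Ct: ksrC 0 h 20.130; ksrC 48 h 16.870; rpoD 0 h 17.790; rpoD 48 h 18.210
ΔCt(0 h) = 20.130 − 17.790 = 2.340
ΔCt(48 h) = 16.870 − 18.210 = -1.340
ΔΔCt = -1.340 − 2.340 = -3.680
Fold change = 2^(−(-3.680)) = 2^3.680 = 12.8171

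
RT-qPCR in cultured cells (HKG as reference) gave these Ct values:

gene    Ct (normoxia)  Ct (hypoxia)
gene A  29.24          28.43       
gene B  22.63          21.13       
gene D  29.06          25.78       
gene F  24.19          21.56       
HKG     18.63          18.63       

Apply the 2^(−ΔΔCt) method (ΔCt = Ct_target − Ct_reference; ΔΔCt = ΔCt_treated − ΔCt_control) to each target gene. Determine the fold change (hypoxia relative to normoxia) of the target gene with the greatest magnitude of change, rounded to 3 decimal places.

9.714

gene A: ΔΔCt = (28.43−18.63) − (29.24−18.63) = 9.80 − 10.61 = -0.81; fold change = 2^0.81 = 1.753
gene B: ΔΔCt = (21.13−18.63) − (22.63−18.63) = 2.50 − 4.00 = -1.50; fold change = 2^1.50 = 2.828
gene D: ΔΔCt = (25.78−18.63) − (29.06−18.63) = 7.15 − 10.43 = -3.28; fold change = 2^3.28 = 9.714
gene F: ΔΔCt = (21.56−18.63) − (24.19−18.63) = 2.93 − 5.56 = -2.63; fold change = 2^2.63 = 6.190
gene D has the largest |ΔΔCt| = 3.28.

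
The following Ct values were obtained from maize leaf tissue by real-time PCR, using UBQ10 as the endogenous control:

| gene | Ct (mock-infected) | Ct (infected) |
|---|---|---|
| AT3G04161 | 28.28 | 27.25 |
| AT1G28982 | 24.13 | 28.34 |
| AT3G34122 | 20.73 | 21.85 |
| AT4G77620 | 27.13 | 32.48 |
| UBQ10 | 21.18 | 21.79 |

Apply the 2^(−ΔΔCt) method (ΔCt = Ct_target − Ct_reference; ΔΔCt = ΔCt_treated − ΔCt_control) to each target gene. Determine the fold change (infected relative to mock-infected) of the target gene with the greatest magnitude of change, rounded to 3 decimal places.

0.037

AT3G04161: ΔΔCt = (27.25−21.79) − (28.28−21.18) = 5.46 − 7.10 = -1.64; fold change = 2^1.64 = 3.117
AT1G28982: ΔΔCt = (28.34−21.79) − (24.13−21.18) = 6.55 − 2.95 = 3.60; fold change = 2^-3.60 = 0.082
AT3G34122: ΔΔCt = (21.85−21.79) − (20.73−21.18) = 0.06 − (-0.45) = 0.51; fold change = 2^-0.51 = 0.702
AT4G77620: ΔΔCt = (32.48−21.79) − (27.13−21.18) = 10.69 − 5.95 = 4.74; fold change = 2^-4.74 = 0.037
AT4G77620 has the largest |ΔΔCt| = 4.74.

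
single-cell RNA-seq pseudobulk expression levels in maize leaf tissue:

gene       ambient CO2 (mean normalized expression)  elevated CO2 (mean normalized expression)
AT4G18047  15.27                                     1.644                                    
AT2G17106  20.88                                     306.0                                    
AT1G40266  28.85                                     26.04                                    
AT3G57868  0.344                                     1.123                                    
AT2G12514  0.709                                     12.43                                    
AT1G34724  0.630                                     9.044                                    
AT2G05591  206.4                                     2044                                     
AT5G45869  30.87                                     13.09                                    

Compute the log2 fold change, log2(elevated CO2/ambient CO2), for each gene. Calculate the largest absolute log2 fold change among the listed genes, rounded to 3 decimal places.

log2(1.644/15.27) = -3.215  (AT4G18047)
log2(306.0/20.88) = 3.873  (AT2G17106)
log2(26.04/28.85) = -0.148  (AT1G40266)
log2(1.123/0.344) = 1.707  (AT3G57868)
log2(12.43/0.709) = 4.132  (AT2G12514)
log2(9.044/0.630) = 3.844  (AT1G34724)
log2(2044/206.4) = 3.308  (AT2G05591)
log2(13.09/30.87) = -1.238  (AT5G45869)
The largest magnitude belongs to AT2G12514.

4.132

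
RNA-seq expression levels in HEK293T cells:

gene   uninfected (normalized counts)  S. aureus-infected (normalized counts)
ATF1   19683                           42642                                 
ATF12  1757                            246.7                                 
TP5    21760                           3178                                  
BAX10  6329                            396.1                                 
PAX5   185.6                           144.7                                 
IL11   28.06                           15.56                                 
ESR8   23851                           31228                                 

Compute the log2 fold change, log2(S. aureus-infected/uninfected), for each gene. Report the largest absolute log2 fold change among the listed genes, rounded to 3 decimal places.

log2(42642/19683) = 1.115  (ATF1)
log2(246.7/1757) = -2.832  (ATF12)
log2(3178/21760) = -2.775  (TP5)
log2(396.1/6329) = -3.998  (BAX10)
log2(144.7/185.6) = -0.359  (PAX5)
log2(15.56/28.06) = -0.851  (IL11)
log2(31228/23851) = 0.389  (ESR8)
The largest magnitude belongs to BAX10.

3.998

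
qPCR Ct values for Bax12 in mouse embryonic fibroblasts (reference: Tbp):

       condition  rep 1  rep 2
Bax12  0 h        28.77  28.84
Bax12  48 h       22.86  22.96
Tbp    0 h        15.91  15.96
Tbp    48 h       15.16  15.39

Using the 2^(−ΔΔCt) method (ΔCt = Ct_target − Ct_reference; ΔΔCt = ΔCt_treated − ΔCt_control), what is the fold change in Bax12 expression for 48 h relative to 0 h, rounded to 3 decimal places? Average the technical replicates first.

37.661

Mean Ct: Bax12 0 h 28.805; Bax12 48 h 22.910; Tbp 0 h 15.935; Tbp 48 h 15.275
ΔCt(0 h) = 28.805 − 15.935 = 12.870
ΔCt(48 h) = 22.910 − 15.275 = 7.635
ΔΔCt = 7.635 − 12.870 = -5.235
Fold change = 2^(−(-5.235)) = 2^5.235 = 37.6610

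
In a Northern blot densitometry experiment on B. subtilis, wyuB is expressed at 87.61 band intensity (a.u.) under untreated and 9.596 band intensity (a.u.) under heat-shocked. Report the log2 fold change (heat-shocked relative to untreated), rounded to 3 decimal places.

Fold change = 9.596 / 87.61 = 0.1095
log2(0.1095) = -3.1906

-3.191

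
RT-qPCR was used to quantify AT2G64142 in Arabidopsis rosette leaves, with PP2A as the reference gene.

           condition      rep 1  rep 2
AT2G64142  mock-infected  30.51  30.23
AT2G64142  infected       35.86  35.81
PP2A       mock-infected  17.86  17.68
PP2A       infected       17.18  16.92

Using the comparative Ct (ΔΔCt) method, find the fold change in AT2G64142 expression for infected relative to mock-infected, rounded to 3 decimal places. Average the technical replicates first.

Mean Ct: AT2G64142 mock-infected 30.370; AT2G64142 infected 35.835; PP2A mock-infected 17.770; PP2A infected 17.050
ΔCt(mock-infected) = 30.370 − 17.770 = 12.600
ΔCt(infected) = 35.835 − 17.050 = 18.785
ΔΔCt = 18.785 − 12.600 = 6.185
Fold change = 2^(−6.185) = 0.0137

0.014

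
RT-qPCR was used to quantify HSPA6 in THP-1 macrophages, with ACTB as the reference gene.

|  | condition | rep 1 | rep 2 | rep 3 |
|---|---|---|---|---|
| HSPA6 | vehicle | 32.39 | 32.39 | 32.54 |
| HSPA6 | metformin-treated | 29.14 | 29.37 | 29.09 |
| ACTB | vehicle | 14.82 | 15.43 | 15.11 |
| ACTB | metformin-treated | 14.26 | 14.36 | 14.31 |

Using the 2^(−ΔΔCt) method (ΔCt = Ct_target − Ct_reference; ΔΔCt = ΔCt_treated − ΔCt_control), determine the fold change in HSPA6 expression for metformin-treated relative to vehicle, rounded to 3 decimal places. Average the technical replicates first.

Mean Ct: HSPA6 vehicle 32.440; HSPA6 metformin-treated 29.200; ACTB vehicle 15.120; ACTB metformin-treated 14.310
ΔCt(vehicle) = 32.440 − 15.120 = 17.320
ΔCt(metformin-treated) = 29.200 − 14.310 = 14.890
ΔΔCt = 14.890 − 17.320 = -2.430
Fold change = 2^(−(-2.430)) = 2^2.430 = 5.3889

5.389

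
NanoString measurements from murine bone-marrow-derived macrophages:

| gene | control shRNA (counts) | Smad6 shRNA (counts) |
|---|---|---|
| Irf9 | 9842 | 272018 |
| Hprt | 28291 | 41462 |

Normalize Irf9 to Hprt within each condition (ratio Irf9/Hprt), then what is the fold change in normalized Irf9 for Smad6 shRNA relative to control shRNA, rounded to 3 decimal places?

Irf9/Hprt (control shRNA) = 9842 / 28291 = 0.34788
Irf9/Hprt (Smad6 shRNA) = 272018 / 41462 = 6.5607
Fold change = 6.5607 / 0.34788 = 18.8587

18.859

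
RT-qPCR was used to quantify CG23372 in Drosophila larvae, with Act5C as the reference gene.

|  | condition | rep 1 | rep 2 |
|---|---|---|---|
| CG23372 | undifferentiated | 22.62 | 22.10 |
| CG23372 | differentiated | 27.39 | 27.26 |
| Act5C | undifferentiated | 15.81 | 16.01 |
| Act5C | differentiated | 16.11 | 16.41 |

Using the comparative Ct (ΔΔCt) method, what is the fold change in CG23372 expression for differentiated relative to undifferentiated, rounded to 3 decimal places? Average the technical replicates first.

0.041

Mean Ct: CG23372 undifferentiated 22.360; CG23372 differentiated 27.325; Act5C undifferentiated 15.910; Act5C differentiated 16.260
ΔCt(undifferentiated) = 22.360 − 15.910 = 6.450
ΔCt(differentiated) = 27.325 − 16.260 = 11.065
ΔΔCt = 11.065 − 6.450 = 4.615
Fold change = 2^(−4.615) = 0.0408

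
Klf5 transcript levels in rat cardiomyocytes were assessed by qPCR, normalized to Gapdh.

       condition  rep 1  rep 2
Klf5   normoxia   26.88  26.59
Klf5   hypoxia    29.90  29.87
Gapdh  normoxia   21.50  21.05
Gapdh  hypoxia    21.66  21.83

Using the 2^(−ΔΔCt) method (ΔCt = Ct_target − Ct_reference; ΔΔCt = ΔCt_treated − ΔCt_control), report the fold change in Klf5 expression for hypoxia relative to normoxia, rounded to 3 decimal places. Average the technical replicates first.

Mean Ct: Klf5 normoxia 26.735; Klf5 hypoxia 29.885; Gapdh normoxia 21.275; Gapdh hypoxia 21.745
ΔCt(normoxia) = 26.735 − 21.275 = 5.460
ΔCt(hypoxia) = 29.885 − 21.745 = 8.140
ΔΔCt = 8.140 − 5.460 = 2.680
Fold change = 2^(−2.680) = 0.1560

0.156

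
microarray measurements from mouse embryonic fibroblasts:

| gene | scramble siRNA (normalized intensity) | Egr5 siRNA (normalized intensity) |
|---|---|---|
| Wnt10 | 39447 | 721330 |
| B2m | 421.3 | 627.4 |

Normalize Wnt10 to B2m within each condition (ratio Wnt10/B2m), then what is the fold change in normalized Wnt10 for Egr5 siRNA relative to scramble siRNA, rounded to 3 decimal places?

12.279

Wnt10/B2m (scramble siRNA) = 39447 / 421.3 = 93.632
Wnt10/B2m (Egr5 siRNA) = 721330 / 627.4 = 1149.7
Fold change = 1149.7 / 93.632 = 12.2791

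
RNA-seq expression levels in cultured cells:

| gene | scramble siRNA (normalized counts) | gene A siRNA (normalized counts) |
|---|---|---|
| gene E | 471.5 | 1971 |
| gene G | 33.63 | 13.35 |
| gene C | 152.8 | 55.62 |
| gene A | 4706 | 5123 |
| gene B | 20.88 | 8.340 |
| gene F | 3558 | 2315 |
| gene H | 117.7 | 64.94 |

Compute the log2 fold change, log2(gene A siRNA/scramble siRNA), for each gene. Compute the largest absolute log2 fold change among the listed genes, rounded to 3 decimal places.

log2(1971/471.5) = 2.064  (gene E)
log2(13.35/33.63) = -1.333  (gene G)
log2(55.62/152.8) = -1.458  (gene C)
log2(5123/4706) = 0.122  (gene A)
log2(8.340/20.88) = -1.324  (gene B)
log2(2315/3558) = -0.620  (gene F)
log2(64.94/117.7) = -0.858  (gene H)
The largest magnitude belongs to gene E.

2.064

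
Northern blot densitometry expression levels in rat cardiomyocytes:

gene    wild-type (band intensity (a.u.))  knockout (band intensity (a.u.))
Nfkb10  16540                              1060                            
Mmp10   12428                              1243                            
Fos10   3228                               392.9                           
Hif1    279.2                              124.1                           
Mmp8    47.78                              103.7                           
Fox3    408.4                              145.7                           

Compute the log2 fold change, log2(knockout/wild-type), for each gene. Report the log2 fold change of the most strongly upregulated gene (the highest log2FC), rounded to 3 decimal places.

1.118

log2(1060/16540) = -3.964  (Nfkb10)
log2(1243/12428) = -3.322  (Mmp10)
log2(392.9/3228) = -3.038  (Fos10)
log2(124.1/279.2) = -1.170  (Hif1)
log2(103.7/47.78) = 1.118  (Mmp8)
log2(145.7/408.4) = -1.487  (Fox3)
Mmp8 is most strongly upregulated.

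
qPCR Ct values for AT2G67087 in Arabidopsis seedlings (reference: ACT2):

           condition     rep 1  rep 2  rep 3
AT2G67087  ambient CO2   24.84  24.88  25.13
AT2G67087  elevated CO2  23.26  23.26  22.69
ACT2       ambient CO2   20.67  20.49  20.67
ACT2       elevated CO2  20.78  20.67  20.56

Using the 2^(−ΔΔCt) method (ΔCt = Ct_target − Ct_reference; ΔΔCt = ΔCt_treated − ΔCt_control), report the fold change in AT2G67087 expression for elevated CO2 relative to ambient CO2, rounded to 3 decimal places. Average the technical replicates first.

Mean Ct: AT2G67087 ambient CO2 24.950; AT2G67087 elevated CO2 23.070; ACT2 ambient CO2 20.610; ACT2 elevated CO2 20.670
ΔCt(ambient CO2) = 24.950 − 20.610 = 4.340
ΔCt(elevated CO2) = 23.070 − 20.670 = 2.400
ΔΔCt = 2.400 − 4.340 = -1.940
Fold change = 2^(−(-1.940)) = 2^1.940 = 3.8371

3.837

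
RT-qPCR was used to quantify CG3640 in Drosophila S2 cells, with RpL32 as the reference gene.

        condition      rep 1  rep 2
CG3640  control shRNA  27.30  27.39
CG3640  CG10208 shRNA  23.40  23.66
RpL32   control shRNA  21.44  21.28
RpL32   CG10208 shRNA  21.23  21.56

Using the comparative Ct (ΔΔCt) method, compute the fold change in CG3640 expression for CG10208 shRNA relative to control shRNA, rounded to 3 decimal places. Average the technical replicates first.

Mean Ct: CG3640 control shRNA 27.345; CG3640 CG10208 shRNA 23.530; RpL32 control shRNA 21.360; RpL32 CG10208 shRNA 21.395
ΔCt(control shRNA) = 27.345 − 21.360 = 5.985
ΔCt(CG10208 shRNA) = 23.530 − 21.395 = 2.135
ΔΔCt = 2.135 − 5.985 = -3.850
Fold change = 2^(−(-3.850)) = 2^3.850 = 14.4200

14.420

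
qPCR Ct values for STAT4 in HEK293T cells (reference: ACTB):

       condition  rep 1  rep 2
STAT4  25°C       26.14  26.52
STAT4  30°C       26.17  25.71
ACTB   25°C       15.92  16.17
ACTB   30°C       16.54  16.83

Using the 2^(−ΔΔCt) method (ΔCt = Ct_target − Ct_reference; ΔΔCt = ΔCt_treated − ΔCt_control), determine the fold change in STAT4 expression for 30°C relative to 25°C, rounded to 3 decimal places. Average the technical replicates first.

2.042

Mean Ct: STAT4 25°C 26.330; STAT4 30°C 25.940; ACTB 25°C 16.045; ACTB 30°C 16.685
ΔCt(25°C) = 26.330 − 16.045 = 10.285
ΔCt(30°C) = 25.940 − 16.685 = 9.255
ΔΔCt = 9.255 − 10.285 = -1.030
Fold change = 2^(−(-1.030)) = 2^1.030 = 2.0420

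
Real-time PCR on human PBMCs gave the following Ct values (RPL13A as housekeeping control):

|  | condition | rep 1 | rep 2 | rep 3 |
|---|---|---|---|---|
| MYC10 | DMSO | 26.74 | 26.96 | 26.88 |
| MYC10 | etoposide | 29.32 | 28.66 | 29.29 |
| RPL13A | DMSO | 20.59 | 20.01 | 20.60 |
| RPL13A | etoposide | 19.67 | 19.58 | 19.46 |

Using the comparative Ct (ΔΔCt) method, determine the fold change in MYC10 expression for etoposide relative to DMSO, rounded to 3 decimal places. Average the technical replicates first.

0.120

Mean Ct: MYC10 DMSO 26.860; MYC10 etoposide 29.090; RPL13A DMSO 20.400; RPL13A etoposide 19.570
ΔCt(DMSO) = 26.860 − 20.400 = 6.460
ΔCt(etoposide) = 29.090 − 19.570 = 9.520
ΔΔCt = 9.520 − 6.460 = 3.060
Fold change = 2^(−3.060) = 0.1199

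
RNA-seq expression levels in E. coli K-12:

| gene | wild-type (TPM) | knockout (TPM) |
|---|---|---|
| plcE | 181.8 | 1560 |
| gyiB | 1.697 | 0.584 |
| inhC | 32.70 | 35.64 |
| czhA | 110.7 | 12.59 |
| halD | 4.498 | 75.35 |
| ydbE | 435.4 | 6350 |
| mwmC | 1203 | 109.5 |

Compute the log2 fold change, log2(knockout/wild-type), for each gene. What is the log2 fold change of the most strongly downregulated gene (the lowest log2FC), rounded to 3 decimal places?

-3.458

log2(1560/181.8) = 3.101  (plcE)
log2(0.584/1.697) = -1.539  (gyiB)
log2(35.64/32.70) = 0.124  (inhC)
log2(12.59/110.7) = -3.136  (czhA)
log2(75.35/4.498) = 4.066  (halD)
log2(6350/435.4) = 3.866  (ydbE)
log2(109.5/1203) = -3.458  (mwmC)
mwmC is most strongly downregulated.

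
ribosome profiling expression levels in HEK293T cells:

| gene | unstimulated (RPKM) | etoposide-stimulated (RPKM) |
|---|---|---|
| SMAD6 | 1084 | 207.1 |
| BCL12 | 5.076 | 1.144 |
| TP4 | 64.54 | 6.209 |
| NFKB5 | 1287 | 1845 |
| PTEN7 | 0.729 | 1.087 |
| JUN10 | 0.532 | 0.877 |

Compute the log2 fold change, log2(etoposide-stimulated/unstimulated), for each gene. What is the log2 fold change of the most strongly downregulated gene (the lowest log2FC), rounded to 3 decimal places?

log2(207.1/1084) = -2.388  (SMAD6)
log2(1.144/5.076) = -2.150  (BCL12)
log2(6.209/64.54) = -3.378  (TP4)
log2(1845/1287) = 0.520  (NFKB5)
log2(1.087/0.729) = 0.576  (PTEN7)
log2(0.877/0.532) = 0.721  (JUN10)
TP4 is most strongly downregulated.

-3.378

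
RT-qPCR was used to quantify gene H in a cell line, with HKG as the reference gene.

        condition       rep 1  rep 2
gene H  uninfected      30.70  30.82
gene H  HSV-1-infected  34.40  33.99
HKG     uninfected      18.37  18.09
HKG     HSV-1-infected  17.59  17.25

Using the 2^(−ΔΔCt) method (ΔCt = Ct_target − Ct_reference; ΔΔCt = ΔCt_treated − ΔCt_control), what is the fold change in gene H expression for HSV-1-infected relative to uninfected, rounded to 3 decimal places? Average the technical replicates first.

0.053

Mean Ct: gene H uninfected 30.760; gene H HSV-1-infected 34.195; HKG uninfected 18.230; HKG HSV-1-infected 17.420
ΔCt(uninfected) = 30.760 − 18.230 = 12.530
ΔCt(HSV-1-infected) = 34.195 − 17.420 = 16.775
ΔΔCt = 16.775 − 12.530 = 4.245
Fold change = 2^(−4.245) = 0.0527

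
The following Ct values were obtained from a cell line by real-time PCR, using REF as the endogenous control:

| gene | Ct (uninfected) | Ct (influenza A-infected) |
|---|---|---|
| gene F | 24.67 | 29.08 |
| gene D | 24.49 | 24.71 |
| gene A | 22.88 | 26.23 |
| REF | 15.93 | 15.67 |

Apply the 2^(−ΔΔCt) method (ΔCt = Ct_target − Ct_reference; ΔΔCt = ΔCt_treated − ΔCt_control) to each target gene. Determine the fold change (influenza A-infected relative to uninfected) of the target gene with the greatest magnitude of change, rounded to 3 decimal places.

0.039

gene F: ΔΔCt = (29.08−15.67) − (24.67−15.93) = 13.41 − 8.74 = 4.67; fold change = 2^-4.67 = 0.039
gene D: ΔΔCt = (24.71−15.67) − (24.49−15.93) = 9.04 − 8.56 = 0.48; fold change = 2^-0.48 = 0.717
gene A: ΔΔCt = (26.23−15.67) − (22.88−15.93) = 10.56 − 6.95 = 3.61; fold change = 2^-3.61 = 0.082
gene F has the largest |ΔΔCt| = 4.67.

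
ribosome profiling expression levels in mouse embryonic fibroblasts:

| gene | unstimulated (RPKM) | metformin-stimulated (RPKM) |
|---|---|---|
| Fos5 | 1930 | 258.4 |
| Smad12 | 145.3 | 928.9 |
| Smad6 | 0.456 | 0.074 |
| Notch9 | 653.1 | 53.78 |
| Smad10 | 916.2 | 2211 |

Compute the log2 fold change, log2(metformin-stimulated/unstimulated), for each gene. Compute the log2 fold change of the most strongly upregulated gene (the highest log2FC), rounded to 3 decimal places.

log2(258.4/1930) = -2.901  (Fos5)
log2(928.9/145.3) = 2.676  (Smad12)
log2(0.074/0.456) = -2.623  (Smad6)
log2(53.78/653.1) = -3.602  (Notch9)
log2(2211/916.2) = 1.271  (Smad10)
Smad12 is most strongly upregulated.

2.676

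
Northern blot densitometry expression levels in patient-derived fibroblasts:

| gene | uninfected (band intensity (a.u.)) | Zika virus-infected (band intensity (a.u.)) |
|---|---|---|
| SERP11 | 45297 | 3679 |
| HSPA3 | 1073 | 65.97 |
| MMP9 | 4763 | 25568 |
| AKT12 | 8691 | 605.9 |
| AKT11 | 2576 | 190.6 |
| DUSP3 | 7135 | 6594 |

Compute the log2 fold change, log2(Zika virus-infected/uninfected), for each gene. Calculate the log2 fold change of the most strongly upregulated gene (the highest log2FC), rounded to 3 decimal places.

log2(3679/45297) = -3.622  (SERP11)
log2(65.97/1073) = -4.024  (HSPA3)
log2(25568/4763) = 2.424  (MMP9)
log2(605.9/8691) = -3.842  (AKT12)
log2(190.6/2576) = -3.757  (AKT11)
log2(6594/7135) = -0.114  (DUSP3)
MMP9 is most strongly upregulated.

2.424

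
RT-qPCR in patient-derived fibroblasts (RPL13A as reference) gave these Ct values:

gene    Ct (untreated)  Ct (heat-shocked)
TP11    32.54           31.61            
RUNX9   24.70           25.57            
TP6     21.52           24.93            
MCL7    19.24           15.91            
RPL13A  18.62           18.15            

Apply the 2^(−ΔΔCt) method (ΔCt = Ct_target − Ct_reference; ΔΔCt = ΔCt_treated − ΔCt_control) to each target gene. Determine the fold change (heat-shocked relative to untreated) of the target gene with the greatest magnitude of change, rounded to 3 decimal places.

TP11: ΔΔCt = (31.61−18.15) − (32.54−18.62) = 13.46 − 13.92 = -0.46; fold change = 2^0.46 = 1.376
RUNX9: ΔΔCt = (25.57−18.15) − (24.70−18.62) = 7.42 − 6.08 = 1.34; fold change = 2^-1.34 = 0.395
TP6: ΔΔCt = (24.93−18.15) − (21.52−18.62) = 6.78 − 2.90 = 3.88; fold change = 2^-3.88 = 0.068
MCL7: ΔΔCt = (15.91−18.15) − (19.24−18.62) = -2.24 − 0.62 = -2.86; fold change = 2^2.86 = 7.260
TP6 has the largest |ΔΔCt| = 3.88.

0.068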